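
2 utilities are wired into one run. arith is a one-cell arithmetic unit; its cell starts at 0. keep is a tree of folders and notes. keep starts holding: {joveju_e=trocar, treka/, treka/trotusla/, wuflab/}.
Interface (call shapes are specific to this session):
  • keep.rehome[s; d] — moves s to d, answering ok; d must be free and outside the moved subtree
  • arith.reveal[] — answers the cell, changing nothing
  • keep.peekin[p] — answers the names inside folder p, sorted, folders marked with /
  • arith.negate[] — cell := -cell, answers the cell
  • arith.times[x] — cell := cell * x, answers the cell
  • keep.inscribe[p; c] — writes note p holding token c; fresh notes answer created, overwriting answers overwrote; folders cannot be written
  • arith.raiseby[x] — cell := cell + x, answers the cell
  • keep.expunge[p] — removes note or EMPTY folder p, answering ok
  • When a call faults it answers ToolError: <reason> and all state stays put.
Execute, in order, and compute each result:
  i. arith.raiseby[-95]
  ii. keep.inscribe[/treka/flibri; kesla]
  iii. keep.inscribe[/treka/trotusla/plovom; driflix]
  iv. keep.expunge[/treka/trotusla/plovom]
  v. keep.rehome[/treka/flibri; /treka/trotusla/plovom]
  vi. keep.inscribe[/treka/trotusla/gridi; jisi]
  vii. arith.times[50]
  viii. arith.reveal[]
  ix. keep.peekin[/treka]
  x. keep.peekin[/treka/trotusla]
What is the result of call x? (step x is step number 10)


Answer: [gridi, plovom]

Derivation:
>>> arith.raiseby x→-95
  -95
>>> keep.inscribe p→/treka/flibri c→kesla
  created
>>> keep.inscribe p→/treka/trotusla/plovom c→driflix
  created
>>> keep.expunge p→/treka/trotusla/plovom
  ok
>>> keep.rehome s→/treka/flibri d→/treka/trotusla/plovom
  ok
>>> keep.inscribe p→/treka/trotusla/gridi c→jisi
  created
>>> arith.times x→50
  -4750
>>> arith.reveal
  -4750
>>> keep.peekin p→/treka
  [trotusla/]
>>> keep.peekin p→/treka/trotusla
  [gridi, plovom]


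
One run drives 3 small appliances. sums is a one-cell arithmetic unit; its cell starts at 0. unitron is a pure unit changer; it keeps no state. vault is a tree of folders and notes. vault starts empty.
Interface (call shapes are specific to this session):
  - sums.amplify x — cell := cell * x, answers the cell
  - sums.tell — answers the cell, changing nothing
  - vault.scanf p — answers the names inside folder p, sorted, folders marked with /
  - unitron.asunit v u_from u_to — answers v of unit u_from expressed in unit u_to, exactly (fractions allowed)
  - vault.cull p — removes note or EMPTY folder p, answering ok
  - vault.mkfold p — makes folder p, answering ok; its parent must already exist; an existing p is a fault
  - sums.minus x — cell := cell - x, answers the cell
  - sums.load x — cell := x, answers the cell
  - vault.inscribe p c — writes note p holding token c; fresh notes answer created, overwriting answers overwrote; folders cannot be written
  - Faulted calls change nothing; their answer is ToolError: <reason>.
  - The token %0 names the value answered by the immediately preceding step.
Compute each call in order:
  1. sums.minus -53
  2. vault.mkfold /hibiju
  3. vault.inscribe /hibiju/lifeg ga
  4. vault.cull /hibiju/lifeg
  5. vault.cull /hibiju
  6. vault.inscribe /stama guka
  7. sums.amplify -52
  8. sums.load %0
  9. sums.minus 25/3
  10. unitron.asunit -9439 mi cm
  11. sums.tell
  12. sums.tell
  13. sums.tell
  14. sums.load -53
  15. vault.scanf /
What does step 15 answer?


→ sums.minus(-53)
← 53
→ vault.mkfold(/hibiju)
← ok
→ vault.inscribe(/hibiju/lifeg, ga)
← created
→ vault.cull(/hibiju/lifeg)
← ok
→ vault.cull(/hibiju)
← ok
→ vault.inscribe(/stama, guka)
← created
→ sums.amplify(-52)
← -2756
→ sums.load(%0)
← -2756
→ sums.minus(25/3)
← -8293/3
→ unitron.asunit(-9439, mi, cm)
← -7595299008/5
→ sums.tell()
← -8293/3
→ sums.tell()
← -8293/3
→ sums.tell()
← -8293/3
→ sums.load(-53)
← -53
→ vault.scanf(/)
← [stama]

Answer: [stama]


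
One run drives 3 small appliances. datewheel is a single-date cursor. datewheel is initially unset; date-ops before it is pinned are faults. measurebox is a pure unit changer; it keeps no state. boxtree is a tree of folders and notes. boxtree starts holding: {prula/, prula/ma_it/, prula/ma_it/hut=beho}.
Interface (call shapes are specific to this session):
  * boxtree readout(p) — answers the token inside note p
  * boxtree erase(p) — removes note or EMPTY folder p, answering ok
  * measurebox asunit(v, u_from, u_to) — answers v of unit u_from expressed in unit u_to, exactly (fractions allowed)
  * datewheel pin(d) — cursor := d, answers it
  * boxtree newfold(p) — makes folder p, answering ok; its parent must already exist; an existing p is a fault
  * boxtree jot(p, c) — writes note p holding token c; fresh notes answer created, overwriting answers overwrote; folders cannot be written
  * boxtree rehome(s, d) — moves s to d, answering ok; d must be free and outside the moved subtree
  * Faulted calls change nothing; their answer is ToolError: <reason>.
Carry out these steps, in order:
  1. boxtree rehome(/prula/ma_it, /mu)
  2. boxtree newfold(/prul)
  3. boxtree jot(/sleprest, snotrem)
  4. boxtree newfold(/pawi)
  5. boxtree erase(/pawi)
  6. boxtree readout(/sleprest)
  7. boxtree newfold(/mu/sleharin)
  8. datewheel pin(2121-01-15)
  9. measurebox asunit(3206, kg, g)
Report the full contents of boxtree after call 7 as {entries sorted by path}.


I call boxtree rehome(s: /prula/ma_it, d: /mu): ok.
Then boxtree newfold(p: /prul), giving ok.
Invoking boxtree jot(p: /sleprest, c: snotrem), and observe created.
I run boxtree newfold(p: /pawi), yielding ok.
Next I call boxtree erase(p: /pawi), and get ok.
Next I call boxtree readout(p: /sleprest), and get snotrem.
Next I call boxtree newfold(p: /mu/sleharin): ok.
I invoke datewheel pin(d: 2121-01-15), yielding 2121-01-15.
Now I run measurebox asunit(v: 3206, u_from: kg, u_to: g): 3206000.

Answer: {mu/, mu/hut=beho, mu/sleharin/, prul/, prula/, sleprest=snotrem}


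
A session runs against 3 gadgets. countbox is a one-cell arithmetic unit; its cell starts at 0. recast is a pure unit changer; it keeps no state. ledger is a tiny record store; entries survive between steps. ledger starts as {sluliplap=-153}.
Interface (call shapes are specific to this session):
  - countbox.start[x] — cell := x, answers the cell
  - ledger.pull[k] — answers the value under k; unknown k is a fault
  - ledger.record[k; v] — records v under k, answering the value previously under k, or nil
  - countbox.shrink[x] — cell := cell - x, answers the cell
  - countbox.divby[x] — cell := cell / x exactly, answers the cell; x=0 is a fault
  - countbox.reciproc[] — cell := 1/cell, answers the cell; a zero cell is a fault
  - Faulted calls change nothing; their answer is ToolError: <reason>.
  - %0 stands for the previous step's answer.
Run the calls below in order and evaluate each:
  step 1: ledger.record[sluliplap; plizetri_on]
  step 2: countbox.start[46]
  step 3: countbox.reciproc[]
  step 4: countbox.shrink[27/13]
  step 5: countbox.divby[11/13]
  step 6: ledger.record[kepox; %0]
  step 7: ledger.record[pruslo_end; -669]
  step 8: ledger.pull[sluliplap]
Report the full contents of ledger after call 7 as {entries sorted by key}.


Answer: {kepox=-1229/506, pruslo_end=-669, sluliplap=plizetri_on}

Derivation:
;; 1. ledger.record(k='sluliplap', v='plizetri_on') : -153
;; 2. countbox.start(x='46') : 46
;; 3. countbox.reciproc() : 1/46
;; 4. countbox.shrink(x='27/13') : -1229/598
;; 5. countbox.divby(x='11/13') : -1229/506
;; 6. ledger.record(k='kepox', v='%0') : nil
;; 7. ledger.record(k='pruslo_end', v='-669') : nil
;; 8. ledger.pull(k='sluliplap') : plizetri_on


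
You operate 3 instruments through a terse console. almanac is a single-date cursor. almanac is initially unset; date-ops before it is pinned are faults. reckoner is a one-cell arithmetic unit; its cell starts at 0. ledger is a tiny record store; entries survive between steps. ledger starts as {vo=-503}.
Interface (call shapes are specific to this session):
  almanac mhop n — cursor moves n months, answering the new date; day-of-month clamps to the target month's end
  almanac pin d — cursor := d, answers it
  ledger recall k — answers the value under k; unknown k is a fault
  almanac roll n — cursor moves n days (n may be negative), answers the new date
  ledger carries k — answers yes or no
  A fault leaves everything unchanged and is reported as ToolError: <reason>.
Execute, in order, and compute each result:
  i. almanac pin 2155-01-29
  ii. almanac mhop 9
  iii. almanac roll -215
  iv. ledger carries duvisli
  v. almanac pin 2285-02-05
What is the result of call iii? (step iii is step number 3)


> almanac pin d→2155-01-29
= 2155-01-29
> almanac mhop n→9
= 2155-10-29
> almanac roll n→-215
= 2155-03-28
> ledger carries k→duvisli
= no
> almanac pin d→2285-02-05
= 2285-02-05

Answer: 2155-03-28


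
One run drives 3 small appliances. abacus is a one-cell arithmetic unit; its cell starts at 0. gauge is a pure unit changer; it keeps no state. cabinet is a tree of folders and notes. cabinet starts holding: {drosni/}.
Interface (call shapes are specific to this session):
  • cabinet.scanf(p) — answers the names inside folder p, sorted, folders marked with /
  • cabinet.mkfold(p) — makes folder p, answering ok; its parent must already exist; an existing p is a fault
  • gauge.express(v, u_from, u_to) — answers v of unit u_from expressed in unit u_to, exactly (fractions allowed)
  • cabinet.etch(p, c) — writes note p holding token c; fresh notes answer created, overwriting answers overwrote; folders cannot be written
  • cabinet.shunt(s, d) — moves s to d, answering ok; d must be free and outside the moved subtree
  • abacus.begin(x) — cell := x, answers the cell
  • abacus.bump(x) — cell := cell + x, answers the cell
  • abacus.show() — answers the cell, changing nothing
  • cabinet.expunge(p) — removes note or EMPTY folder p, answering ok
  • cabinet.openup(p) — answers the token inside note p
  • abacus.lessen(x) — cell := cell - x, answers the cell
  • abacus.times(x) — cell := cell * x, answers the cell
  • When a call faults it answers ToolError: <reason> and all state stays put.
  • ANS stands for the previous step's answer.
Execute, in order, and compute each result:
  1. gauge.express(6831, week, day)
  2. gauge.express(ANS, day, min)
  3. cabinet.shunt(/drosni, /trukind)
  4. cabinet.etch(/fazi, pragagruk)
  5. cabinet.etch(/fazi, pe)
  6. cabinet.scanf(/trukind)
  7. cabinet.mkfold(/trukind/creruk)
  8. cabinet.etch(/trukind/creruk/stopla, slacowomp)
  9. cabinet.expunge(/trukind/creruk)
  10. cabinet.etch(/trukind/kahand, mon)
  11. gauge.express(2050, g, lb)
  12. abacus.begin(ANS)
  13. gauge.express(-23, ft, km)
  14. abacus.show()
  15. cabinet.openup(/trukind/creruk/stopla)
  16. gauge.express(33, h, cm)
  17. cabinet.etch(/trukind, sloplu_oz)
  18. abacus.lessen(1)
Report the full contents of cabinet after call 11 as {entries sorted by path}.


-- express(v=6831, u_from=week, u_to=day) == 47817
-- express(v=ANS, u_from=day, u_to=min) == 68856480
-- shunt(s=/drosni, d=/trukind) == ok
-- etch(p=/fazi, c=pragagruk) == created
-- etch(p=/fazi, c=pe) == overwrote
-- scanf(p=/trukind) == []
-- mkfold(p=/trukind/creruk) == ok
-- etch(p=/trukind/creruk/stopla, c=slacowomp) == created
-- expunge(p=/trukind/creruk) == ToolError: not empty
-- etch(p=/trukind/kahand, c=mon) == created
-- express(v=2050, u_from=g, u_to=lb) == 205000000/45359237
-- begin(x=ANS) == 205000000/45359237
-- express(v=-23, u_from=ft, u_to=km) == -8763/1250000
-- show() == 205000000/45359237
-- openup(p=/trukind/creruk/stopla) == slacowomp
-- express(v=33, u_from=h, u_to=cm) == ToolError: incompatible units
-- etch(p=/trukind, c=sloplu_oz) == ToolError: is a directory
-- lessen(x=1) == 159640763/45359237

Answer: {fazi=pe, trukind/, trukind/creruk/, trukind/creruk/stopla=slacowomp, trukind/kahand=mon}


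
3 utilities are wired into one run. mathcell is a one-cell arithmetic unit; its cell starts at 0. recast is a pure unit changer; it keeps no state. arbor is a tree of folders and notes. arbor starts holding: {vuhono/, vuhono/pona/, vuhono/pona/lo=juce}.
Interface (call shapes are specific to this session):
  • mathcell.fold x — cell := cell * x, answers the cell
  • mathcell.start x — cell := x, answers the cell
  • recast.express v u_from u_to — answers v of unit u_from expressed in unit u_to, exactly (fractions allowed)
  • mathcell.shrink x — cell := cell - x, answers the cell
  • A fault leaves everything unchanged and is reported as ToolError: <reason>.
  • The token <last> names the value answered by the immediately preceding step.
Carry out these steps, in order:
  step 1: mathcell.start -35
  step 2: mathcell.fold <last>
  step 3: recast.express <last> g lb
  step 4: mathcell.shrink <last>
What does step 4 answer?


Answer: 7920366475/6479891

Derivation:
CALL start[x: -35]
RET  -35
CALL fold[x: <last>]
RET  1225
CALL express[v: <last>; u_from: g; u_to: lb]
RET  17500000/6479891
CALL shrink[x: <last>]
RET  7920366475/6479891


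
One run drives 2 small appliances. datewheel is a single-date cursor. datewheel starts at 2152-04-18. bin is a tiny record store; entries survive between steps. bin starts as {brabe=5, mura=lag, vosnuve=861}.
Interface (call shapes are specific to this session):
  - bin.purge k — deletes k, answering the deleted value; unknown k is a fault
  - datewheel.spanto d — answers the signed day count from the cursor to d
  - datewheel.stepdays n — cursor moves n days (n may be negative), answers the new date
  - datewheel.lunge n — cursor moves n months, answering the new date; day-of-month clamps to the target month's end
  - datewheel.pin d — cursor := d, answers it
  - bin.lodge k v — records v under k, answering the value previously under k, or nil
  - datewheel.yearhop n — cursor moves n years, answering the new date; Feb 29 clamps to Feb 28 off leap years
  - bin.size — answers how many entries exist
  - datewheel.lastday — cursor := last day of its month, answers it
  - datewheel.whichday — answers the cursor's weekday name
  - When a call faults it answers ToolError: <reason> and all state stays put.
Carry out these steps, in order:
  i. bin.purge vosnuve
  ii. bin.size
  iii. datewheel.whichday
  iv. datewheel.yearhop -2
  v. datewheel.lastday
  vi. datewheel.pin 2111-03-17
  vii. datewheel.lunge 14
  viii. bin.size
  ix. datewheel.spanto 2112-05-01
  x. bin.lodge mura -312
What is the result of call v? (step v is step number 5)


Answer: 2150-04-30

Derivation:
~$ bin.purge k: vosnuve
  861
~$ bin.size
  2
~$ datewheel.whichday
  Tuesday
~$ datewheel.yearhop n: -2
  2150-04-18
~$ datewheel.lastday
  2150-04-30
~$ datewheel.pin d: 2111-03-17
  2111-03-17
~$ datewheel.lunge n: 14
  2112-05-17
~$ bin.size
  2
~$ datewheel.spanto d: 2112-05-01
  -16
~$ bin.lodge k: mura v: -312
  lag


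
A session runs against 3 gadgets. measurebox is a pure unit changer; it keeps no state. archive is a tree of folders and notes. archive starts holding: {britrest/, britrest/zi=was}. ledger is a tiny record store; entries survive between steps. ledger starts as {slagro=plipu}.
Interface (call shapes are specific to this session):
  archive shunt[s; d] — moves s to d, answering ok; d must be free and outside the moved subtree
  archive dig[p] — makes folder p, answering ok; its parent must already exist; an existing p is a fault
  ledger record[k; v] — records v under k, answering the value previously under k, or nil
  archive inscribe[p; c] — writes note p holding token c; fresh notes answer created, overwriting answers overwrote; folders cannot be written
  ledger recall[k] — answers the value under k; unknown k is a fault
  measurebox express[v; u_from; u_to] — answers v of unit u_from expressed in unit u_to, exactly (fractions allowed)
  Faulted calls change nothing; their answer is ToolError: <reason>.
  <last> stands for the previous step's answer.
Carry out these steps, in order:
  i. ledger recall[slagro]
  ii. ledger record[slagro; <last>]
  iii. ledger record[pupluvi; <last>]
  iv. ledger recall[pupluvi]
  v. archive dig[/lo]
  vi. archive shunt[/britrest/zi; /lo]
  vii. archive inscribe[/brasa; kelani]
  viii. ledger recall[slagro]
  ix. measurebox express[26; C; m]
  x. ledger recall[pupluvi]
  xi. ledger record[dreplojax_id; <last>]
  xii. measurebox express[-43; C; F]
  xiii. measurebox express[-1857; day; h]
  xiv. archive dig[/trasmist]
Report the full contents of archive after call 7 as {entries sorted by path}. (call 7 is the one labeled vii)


Answer: {brasa=kelani, britrest/, britrest/zi=was, lo/}

Derivation:
-- ledger recall(k→slagro) ~> plipu
-- ledger record(k→slagro, v→<last>) ~> plipu
-- ledger record(k→pupluvi, v→<last>) ~> nil
-- ledger recall(k→pupluvi) ~> plipu
-- archive dig(p→/lo) ~> ok
-- archive shunt(s→/britrest/zi, d→/lo) ~> ToolError: exists
-- archive inscribe(p→/brasa, c→kelani) ~> created
-- ledger recall(k→slagro) ~> plipu
-- measurebox express(v→26, u_from→C, u_to→m) ~> ToolError: incompatible units
-- ledger recall(k→pupluvi) ~> plipu
-- ledger record(k→dreplojax_id, v→<last>) ~> nil
-- measurebox express(v→-43, u_from→C, u_to→F) ~> -227/5
-- measurebox express(v→-1857, u_from→day, u_to→h) ~> -44568
-- archive dig(p→/trasmist) ~> ok


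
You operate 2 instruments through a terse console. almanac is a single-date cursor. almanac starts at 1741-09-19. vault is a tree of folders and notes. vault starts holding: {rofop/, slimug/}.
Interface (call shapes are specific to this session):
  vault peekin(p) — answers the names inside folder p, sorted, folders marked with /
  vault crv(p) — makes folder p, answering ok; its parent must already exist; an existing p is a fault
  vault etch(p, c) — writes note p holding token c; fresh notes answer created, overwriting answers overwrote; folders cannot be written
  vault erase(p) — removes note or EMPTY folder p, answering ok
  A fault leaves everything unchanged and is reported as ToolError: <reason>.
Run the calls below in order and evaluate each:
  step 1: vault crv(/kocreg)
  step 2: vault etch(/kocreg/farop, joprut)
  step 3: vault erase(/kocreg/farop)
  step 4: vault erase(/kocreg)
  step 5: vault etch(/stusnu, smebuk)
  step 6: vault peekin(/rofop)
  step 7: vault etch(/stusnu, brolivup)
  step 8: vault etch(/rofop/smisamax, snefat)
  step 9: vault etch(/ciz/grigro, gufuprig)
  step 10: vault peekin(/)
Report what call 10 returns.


-> vault crv(p=/kocreg)
<- ok
-> vault etch(p=/kocreg/farop, c=joprut)
<- created
-> vault erase(p=/kocreg/farop)
<- ok
-> vault erase(p=/kocreg)
<- ok
-> vault etch(p=/stusnu, c=smebuk)
<- created
-> vault peekin(p=/rofop)
<- []
-> vault etch(p=/stusnu, c=brolivup)
<- overwrote
-> vault etch(p=/rofop/smisamax, c=snefat)
<- created
-> vault etch(p=/ciz/grigro, c=gufuprig)
<- ToolError: no parent
-> vault peekin(p=/)
<- [rofop/, slimug/, stusnu]

Answer: [rofop/, slimug/, stusnu]


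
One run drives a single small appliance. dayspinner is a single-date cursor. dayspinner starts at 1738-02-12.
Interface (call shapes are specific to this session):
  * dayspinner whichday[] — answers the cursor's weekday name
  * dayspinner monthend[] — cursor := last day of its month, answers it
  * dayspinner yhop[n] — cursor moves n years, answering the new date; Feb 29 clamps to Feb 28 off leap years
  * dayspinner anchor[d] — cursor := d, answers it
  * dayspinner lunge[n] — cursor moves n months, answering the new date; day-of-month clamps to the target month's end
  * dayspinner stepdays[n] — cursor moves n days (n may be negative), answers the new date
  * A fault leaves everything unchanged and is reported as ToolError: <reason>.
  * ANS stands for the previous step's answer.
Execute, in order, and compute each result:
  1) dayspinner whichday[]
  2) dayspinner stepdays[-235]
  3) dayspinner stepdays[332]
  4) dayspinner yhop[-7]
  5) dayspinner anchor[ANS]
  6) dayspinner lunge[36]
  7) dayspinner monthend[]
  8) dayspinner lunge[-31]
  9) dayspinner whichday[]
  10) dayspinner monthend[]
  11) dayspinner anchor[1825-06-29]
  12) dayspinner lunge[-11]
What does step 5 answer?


;; 1. dayspinner whichday() -> Wednesday
;; 2. dayspinner stepdays(n=-235) -> 1737-06-22
;; 3. dayspinner stepdays(n=332) -> 1738-05-20
;; 4. dayspinner yhop(n=-7) -> 1731-05-20
;; 5. dayspinner anchor(d=ANS) -> 1731-05-20
;; 6. dayspinner lunge(n=36) -> 1734-05-20
;; 7. dayspinner monthend() -> 1734-05-31
;; 8. dayspinner lunge(n=-31) -> 1731-10-31
;; 9. dayspinner whichday() -> Wednesday
;; 10. dayspinner monthend() -> 1731-10-31
;; 11. dayspinner anchor(d=1825-06-29) -> 1825-06-29
;; 12. dayspinner lunge(n=-11) -> 1824-07-29

Answer: 1731-05-20


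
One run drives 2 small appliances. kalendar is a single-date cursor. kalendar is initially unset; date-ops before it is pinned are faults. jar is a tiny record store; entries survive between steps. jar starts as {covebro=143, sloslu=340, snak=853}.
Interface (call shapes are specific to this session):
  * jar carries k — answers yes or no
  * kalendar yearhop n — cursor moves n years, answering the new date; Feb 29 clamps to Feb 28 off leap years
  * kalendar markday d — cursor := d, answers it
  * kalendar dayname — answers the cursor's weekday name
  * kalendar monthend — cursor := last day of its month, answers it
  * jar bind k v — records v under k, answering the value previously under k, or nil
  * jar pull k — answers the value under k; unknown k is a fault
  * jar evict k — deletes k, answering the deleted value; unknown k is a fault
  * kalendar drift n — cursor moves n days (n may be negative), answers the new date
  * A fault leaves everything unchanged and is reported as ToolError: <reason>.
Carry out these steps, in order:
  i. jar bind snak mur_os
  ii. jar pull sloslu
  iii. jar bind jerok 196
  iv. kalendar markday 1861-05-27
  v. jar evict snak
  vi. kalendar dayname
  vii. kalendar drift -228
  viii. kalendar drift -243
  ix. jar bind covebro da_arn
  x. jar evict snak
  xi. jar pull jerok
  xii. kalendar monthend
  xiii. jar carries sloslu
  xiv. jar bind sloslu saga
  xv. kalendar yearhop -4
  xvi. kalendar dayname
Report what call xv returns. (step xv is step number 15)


Answer: 1856-02-29

Derivation:
·→ jar bind(k=snak, v=mur_os)
·← 853
·→ jar pull(k=sloslu)
·← 340
·→ jar bind(k=jerok, v=196)
·← nil
·→ kalendar markday(d=1861-05-27)
·← 1861-05-27
·→ jar evict(k=snak)
·← mur_os
·→ kalendar dayname()
·← Monday
·→ kalendar drift(n=-228)
·← 1860-10-11
·→ kalendar drift(n=-243)
·← 1860-02-11
·→ jar bind(k=covebro, v=da_arn)
·← 143
·→ jar evict(k=snak)
·← ToolError: no such key snak
·→ jar pull(k=jerok)
·← 196
·→ kalendar monthend()
·← 1860-02-29
·→ jar carries(k=sloslu)
·← yes
·→ jar bind(k=sloslu, v=saga)
·← 340
·→ kalendar yearhop(n=-4)
·← 1856-02-29
·→ kalendar dayname()
·← Friday


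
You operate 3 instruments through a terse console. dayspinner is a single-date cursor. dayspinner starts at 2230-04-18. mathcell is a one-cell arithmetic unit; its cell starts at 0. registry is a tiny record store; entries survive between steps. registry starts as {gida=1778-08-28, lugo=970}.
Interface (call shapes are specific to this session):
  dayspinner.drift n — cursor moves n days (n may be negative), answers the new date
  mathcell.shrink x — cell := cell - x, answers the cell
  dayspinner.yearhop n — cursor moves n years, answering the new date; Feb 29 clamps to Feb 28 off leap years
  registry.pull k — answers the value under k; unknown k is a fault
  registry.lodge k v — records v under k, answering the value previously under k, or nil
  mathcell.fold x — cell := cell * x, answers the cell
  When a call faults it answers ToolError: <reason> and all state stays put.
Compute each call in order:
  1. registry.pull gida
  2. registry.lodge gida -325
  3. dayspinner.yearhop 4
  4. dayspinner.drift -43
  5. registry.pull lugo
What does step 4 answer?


[in] pull k='gida'
= 1778-08-28
[in] lodge k='gida' v='-325'
= 1778-08-28
[in] yearhop n='4'
= 2234-04-18
[in] drift n='-43'
= 2234-03-06
[in] pull k='lugo'
= 970

Answer: 2234-03-06


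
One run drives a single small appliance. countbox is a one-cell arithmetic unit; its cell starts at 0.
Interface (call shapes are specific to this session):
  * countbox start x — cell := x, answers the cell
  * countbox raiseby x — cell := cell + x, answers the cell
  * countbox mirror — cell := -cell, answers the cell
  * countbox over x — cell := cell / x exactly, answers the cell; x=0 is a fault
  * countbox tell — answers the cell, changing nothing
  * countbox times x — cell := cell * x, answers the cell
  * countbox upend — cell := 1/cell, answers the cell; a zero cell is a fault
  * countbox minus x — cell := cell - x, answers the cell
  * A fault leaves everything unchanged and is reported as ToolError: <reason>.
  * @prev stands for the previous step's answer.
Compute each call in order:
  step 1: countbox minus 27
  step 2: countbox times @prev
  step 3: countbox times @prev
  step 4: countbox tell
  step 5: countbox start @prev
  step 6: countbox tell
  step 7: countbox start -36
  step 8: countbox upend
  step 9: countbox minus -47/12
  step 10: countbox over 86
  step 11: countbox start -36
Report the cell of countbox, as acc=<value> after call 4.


% 1. countbox minus(x: 27) : -27
% 2. countbox times(x: @prev) : 729
% 3. countbox times(x: @prev) : 531441
% 4. countbox tell() : 531441
% 5. countbox start(x: @prev) : 531441
% 6. countbox tell() : 531441
% 7. countbox start(x: -36) : -36
% 8. countbox upend() : -1/36
% 9. countbox minus(x: -47/12) : 35/9
% 10. countbox over(x: 86) : 35/774
% 11. countbox start(x: -36) : -36

Answer: acc=531441


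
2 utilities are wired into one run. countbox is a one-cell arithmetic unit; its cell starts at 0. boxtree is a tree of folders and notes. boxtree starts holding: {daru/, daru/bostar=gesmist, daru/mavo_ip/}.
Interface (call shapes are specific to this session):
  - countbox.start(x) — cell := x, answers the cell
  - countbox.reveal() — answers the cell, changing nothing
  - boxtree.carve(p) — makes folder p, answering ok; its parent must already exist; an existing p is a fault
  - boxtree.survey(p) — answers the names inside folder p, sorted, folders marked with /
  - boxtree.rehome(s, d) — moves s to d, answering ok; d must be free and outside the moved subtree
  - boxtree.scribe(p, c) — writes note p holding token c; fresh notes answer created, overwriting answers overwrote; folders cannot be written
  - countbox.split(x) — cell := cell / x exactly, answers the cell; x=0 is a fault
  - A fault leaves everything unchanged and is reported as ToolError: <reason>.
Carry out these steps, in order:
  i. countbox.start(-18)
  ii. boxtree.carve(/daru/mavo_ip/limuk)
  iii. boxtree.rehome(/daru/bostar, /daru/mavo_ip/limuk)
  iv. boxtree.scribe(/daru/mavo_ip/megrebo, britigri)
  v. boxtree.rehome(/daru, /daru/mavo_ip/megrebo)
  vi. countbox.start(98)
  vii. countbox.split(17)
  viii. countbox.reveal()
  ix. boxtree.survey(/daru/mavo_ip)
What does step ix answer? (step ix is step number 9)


Answer: [limuk/, megrebo]

Derivation:
Calling start with x='-18', and see -18.
Now I run carve with p='/daru/mavo_ip/limuk', yielding ok.
Calling rehome with s='/daru/bostar', d='/daru/mavo_ip/limuk', and see ToolError: exists.
I try scribe with p='/daru/mavo_ip/megrebo', c='britigri', which returns created.
Invoking rehome with s='/daru', d='/daru/mavo_ip/megrebo', yielding ToolError: exists.
I try start with x='98', and observe 98.
Now I run split with x='17', and observe 98/17.
Now I run reveal(), giving 98/17.
I try survey with p='/daru/mavo_ip': [limuk/, megrebo].


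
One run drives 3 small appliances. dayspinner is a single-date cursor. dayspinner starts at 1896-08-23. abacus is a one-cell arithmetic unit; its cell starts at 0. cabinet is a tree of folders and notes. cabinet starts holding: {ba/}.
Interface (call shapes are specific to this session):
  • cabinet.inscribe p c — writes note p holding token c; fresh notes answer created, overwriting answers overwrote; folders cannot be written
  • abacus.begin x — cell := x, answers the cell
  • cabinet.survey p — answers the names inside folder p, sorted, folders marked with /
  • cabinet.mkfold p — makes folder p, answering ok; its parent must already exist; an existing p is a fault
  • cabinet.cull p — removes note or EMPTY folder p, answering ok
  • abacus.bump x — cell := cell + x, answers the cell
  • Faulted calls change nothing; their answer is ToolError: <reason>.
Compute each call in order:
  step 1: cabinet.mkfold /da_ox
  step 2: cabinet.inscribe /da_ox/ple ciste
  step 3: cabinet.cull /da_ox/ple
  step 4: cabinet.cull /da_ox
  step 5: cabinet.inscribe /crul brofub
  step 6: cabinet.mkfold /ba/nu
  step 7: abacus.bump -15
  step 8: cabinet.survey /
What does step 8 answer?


-- 1. cabinet.mkfold(p='/da_ox') ~> ok
-- 2. cabinet.inscribe(p='/da_ox/ple', c='ciste') ~> created
-- 3. cabinet.cull(p='/da_ox/ple') ~> ok
-- 4. cabinet.cull(p='/da_ox') ~> ok
-- 5. cabinet.inscribe(p='/crul', c='brofub') ~> created
-- 6. cabinet.mkfold(p='/ba/nu') ~> ok
-- 7. abacus.bump(x='-15') ~> -15
-- 8. cabinet.survey(p='/') ~> [ba/, crul]

Answer: [ba/, crul]


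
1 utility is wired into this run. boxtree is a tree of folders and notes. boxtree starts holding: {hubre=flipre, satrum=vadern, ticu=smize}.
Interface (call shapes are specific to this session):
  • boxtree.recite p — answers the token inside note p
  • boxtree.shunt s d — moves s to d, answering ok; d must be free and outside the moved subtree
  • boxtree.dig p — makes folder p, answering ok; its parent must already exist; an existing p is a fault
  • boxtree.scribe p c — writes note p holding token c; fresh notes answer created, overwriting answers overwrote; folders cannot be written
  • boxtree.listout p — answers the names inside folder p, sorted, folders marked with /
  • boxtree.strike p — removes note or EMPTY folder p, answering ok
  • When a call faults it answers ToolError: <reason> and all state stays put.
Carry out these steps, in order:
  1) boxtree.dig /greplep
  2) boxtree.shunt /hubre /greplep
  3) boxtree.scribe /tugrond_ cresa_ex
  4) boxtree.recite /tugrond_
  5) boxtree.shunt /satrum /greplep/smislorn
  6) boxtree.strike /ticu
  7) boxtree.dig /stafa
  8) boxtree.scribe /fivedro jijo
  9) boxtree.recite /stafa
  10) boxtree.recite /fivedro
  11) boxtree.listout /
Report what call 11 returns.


Act: dig[p=/greplep]
Obs: ok
Act: shunt[s=/hubre; d=/greplep]
Obs: ToolError: exists
Act: scribe[p=/tugrond_; c=cresa_ex]
Obs: created
Act: recite[p=/tugrond_]
Obs: cresa_ex
Act: shunt[s=/satrum; d=/greplep/smislorn]
Obs: ok
Act: strike[p=/ticu]
Obs: ok
Act: dig[p=/stafa]
Obs: ok
Act: scribe[p=/fivedro; c=jijo]
Obs: created
Act: recite[p=/stafa]
Obs: ToolError: is a directory
Act: recite[p=/fivedro]
Obs: jijo
Act: listout[p=/]
Obs: [fivedro, greplep/, hubre, stafa/, tugrond_]

Answer: [fivedro, greplep/, hubre, stafa/, tugrond_]


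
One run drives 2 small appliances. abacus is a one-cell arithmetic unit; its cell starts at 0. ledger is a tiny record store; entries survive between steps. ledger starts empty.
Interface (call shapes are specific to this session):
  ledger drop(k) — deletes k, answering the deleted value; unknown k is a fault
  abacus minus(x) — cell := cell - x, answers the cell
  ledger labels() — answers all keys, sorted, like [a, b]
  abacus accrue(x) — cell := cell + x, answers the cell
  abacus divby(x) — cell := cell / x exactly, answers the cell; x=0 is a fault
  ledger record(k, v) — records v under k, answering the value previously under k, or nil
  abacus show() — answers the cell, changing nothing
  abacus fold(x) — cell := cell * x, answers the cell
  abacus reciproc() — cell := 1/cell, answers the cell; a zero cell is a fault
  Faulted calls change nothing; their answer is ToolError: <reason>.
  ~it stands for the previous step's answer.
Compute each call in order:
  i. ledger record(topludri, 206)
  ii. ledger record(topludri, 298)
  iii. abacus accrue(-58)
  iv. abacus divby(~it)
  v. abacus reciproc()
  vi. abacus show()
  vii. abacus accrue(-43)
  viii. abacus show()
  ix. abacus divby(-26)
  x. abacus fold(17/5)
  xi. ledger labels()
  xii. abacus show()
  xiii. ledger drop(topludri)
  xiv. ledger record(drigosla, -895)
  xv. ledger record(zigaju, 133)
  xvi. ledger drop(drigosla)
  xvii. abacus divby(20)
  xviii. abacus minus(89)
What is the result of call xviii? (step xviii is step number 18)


-- ledger record(topludri, 206) ~> nil
-- ledger record(topludri, 298) ~> 206
-- abacus accrue(-58) ~> -58
-- abacus divby(~it) ~> 1
-- abacus reciproc() ~> 1
-- abacus show() ~> 1
-- abacus accrue(-43) ~> -42
-- abacus show() ~> -42
-- abacus divby(-26) ~> 21/13
-- abacus fold(17/5) ~> 357/65
-- ledger labels() ~> [topludri]
-- abacus show() ~> 357/65
-- ledger drop(topludri) ~> 298
-- ledger record(drigosla, -895) ~> nil
-- ledger record(zigaju, 133) ~> nil
-- ledger drop(drigosla) ~> -895
-- abacus divby(20) ~> 357/1300
-- abacus minus(89) ~> -115343/1300

Answer: -115343/1300


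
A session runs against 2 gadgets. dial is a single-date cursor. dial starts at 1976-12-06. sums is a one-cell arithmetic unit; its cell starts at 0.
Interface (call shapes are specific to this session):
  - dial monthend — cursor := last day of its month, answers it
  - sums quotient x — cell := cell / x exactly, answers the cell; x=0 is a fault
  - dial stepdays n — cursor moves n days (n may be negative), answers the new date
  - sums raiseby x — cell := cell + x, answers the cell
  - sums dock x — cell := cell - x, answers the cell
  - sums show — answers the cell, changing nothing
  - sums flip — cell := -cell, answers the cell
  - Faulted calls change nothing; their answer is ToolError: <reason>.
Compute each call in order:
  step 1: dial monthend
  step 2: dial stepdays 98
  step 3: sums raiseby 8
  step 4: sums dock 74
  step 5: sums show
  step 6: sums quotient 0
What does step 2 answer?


→ dial monthend()
← 1976-12-31
→ dial stepdays(n='98')
← 1977-04-08
→ sums raiseby(x='8')
← 8
→ sums dock(x='74')
← -66
→ sums show()
← -66
→ sums quotient(x='0')
← ToolError: division by zero

Answer: 1977-04-08


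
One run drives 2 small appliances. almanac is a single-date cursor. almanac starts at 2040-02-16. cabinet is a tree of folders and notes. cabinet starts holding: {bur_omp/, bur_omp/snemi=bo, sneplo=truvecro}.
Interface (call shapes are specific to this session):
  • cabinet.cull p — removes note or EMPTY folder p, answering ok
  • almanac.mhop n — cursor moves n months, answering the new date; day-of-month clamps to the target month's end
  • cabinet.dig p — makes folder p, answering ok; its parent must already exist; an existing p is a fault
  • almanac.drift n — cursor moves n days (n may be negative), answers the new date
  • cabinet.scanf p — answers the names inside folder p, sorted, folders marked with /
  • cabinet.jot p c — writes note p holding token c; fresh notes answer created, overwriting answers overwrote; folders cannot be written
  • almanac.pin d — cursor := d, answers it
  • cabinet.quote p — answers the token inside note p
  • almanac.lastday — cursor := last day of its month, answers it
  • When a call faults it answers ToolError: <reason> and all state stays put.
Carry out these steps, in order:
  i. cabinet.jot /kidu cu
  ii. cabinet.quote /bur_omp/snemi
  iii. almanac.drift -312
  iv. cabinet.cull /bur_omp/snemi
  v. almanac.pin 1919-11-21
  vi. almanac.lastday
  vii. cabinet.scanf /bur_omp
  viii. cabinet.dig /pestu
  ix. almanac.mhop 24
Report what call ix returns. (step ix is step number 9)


I invoke cabinet.jot on p='/kidu', c='cu', and get created.
Now I run cabinet.quote on p='/bur_omp/snemi', → bo.
I call almanac.drift on n='-312', and observe 2039-04-10.
Using cabinet.cull on p='/bur_omp/snemi', and observe ok.
I use almanac.pin on d='1919-11-21', yielding 1919-11-21.
I run almanac.lastday, → 1919-11-30.
I invoke cabinet.scanf on p='/bur_omp', yielding [].
I use cabinet.dig on p='/pestu', yielding ok.
I invoke almanac.mhop on n='24', yielding 1921-11-30.

Answer: 1921-11-30


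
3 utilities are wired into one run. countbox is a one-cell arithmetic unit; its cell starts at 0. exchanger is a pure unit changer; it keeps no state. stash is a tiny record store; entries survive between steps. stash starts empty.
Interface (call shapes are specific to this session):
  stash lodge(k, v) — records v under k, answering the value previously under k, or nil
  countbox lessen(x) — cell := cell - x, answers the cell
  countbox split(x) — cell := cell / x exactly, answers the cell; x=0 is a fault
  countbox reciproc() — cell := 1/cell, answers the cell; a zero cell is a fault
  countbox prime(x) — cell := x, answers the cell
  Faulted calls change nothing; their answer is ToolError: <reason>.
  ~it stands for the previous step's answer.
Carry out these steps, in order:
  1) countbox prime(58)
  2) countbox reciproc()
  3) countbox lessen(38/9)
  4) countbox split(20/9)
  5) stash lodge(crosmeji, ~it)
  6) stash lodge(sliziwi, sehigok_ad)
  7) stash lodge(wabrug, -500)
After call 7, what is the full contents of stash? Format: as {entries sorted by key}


CALL countbox prime[x='58']
RET  58
CALL countbox reciproc[]
RET  1/58
CALL countbox lessen[x='38/9']
RET  -2195/522
CALL countbox split[x='20/9']
RET  -439/232
CALL stash lodge[k='crosmeji'; v='~it']
RET  nil
CALL stash lodge[k='sliziwi'; v='sehigok_ad']
RET  nil
CALL stash lodge[k='wabrug'; v='-500']
RET  nil

Answer: {crosmeji=-439/232, sliziwi=sehigok_ad, wabrug=-500}


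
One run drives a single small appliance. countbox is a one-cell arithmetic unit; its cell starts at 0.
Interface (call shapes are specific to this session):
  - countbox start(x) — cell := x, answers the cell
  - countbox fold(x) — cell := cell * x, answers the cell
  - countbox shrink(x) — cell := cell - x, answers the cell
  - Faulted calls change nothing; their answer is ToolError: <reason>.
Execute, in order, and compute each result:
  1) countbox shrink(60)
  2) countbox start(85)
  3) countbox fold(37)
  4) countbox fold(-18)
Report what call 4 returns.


~$ countbox shrink x=60
:: -60
~$ countbox start x=85
:: 85
~$ countbox fold x=37
:: 3145
~$ countbox fold x=-18
:: -56610

Answer: -56610


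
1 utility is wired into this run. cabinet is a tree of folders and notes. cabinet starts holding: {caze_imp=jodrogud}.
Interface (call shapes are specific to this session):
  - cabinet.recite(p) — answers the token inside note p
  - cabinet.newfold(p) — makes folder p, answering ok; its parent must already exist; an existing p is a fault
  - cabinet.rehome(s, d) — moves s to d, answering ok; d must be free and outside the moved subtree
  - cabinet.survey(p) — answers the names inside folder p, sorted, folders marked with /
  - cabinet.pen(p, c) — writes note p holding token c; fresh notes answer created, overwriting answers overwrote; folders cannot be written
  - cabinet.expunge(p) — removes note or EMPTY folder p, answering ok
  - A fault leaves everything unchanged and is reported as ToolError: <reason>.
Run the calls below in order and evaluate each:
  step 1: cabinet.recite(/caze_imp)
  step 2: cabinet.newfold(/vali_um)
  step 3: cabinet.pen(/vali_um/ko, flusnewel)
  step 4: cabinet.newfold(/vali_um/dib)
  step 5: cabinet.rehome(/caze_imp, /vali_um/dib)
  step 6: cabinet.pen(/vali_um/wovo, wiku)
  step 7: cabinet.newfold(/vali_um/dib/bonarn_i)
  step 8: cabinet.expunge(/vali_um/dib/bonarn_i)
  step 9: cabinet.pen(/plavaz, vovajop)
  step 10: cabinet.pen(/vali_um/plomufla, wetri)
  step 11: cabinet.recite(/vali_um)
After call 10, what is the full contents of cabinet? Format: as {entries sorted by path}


Answer: {caze_imp=jodrogud, plavaz=vovajop, vali_um/, vali_um/dib/, vali_um/ko=flusnewel, vali_um/plomufla=wetri, vali_um/wovo=wiku}

Derivation:
I call recite(p: /caze_imp), and observe jodrogud.
Calling newfold(p: /vali_um), and get ok.
Using pen(p: /vali_um/ko, c: flusnewel), which returns created.
I call newfold(p: /vali_um/dib), → ok.
I run rehome(s: /caze_imp, d: /vali_um/dib), yielding ToolError: exists.
Invoking pen(p: /vali_um/wovo, c: wiku), giving created.
I invoke newfold(p: /vali_um/dib/bonarn_i), and observe ok.
I try expunge(p: /vali_um/dib/bonarn_i): ok.
I call pen(p: /plavaz, c: vovajop), and see created.
Next I call pen(p: /vali_um/plomufla, c: wetri), yielding created.
Using recite(p: /vali_um): ToolError: is a directory.
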